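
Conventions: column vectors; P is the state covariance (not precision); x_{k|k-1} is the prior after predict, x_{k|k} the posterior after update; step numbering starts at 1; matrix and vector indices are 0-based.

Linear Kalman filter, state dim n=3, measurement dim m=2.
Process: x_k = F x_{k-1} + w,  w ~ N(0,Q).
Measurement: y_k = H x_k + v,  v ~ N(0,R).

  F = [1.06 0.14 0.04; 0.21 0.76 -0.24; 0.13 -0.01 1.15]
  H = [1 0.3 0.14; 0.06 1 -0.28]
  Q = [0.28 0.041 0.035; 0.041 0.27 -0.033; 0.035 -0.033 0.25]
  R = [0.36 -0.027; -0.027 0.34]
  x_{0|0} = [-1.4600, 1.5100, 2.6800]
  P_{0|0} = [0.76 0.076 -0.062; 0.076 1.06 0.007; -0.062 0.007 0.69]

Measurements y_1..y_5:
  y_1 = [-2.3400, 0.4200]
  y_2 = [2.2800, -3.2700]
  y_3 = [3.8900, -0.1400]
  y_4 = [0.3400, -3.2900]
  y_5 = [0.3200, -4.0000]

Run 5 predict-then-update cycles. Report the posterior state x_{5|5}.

x_post = [0.5287, -2.3736, 6.0169]

step 1: x^-=[-1.2290, 0.1978, 2.8771]  P^-=[1.1732 0.3950 0.0958; 0.3950 0.9835 -0.2103; 0.0958 -0.2103 1.1566]  S=[1.8905 0.6574; 0.6574 1.5803]  K=[0.6943 -0.0113; 0.1343 0.6187; 0.2563 -0.4410]  nu=[-1.5731, 1.1015]  x^+=[-2.3336, 0.6681, 1.9882]  P^+=[0.2721 -0.0516 -0.0453; -0.0516 0.2352 0.0905; -0.0453 0.0905 0.8737]
step 2: x^-=[-2.3006, -0.4595, 1.9763]  P^-=[0.5736 0.0860 0.0710; 0.0860 0.4232 -0.2037; 0.0710 -0.2037 1.3946]  S=[1.0533 0.1365; 0.1365 0.9966]  K=[0.5756 0.0220; 0.1140 0.4715; 0.2764 -0.6298]  nu=[4.4417, -2.1191]  x^+=[0.2095, -0.9523, 4.5387]  P^+=[0.2206 -0.0309 -0.0341; -0.0309 0.1734 0.0510; -0.0341 0.0510 0.9664]
step 3: x^-=[0.2702, -1.7690, 5.2562]  P^-=[0.5214 0.0817 0.0758; 0.0817 0.4105 -0.2604; 0.0758 -0.2604 1.5205]  S=[0.9965 0.1159; 0.1159 1.0247]  K=[0.5553 0.0268; 0.1151 0.4635; 0.2925 -0.6983]  nu=[3.4146, 3.0846]  x^+=[2.2492, 0.0539, 4.1011]  P^+=[0.2099 -0.0249 -0.0228; -0.0249 0.1647 0.0313; -0.0228 0.0313 0.9829]
step 4: x^-=[2.5557, -0.4710, 5.0082]  P^-=[0.5116 0.0806 0.0858; 0.0806 0.4140 -0.2796; 0.0858 -0.2796 1.5460]  S=[0.9881 0.1103; 0.1103 1.0404]  K=[0.5516 0.0253; 0.1156 0.4655; 0.3005 -0.7117]  nu=[-2.7755, -1.5701]  x^+=[0.9849, -1.5228, 5.2917]  P^+=[0.2073 -0.0234 -0.0167; -0.0234 0.1634 0.0244; -0.0167 0.0244 0.9770]
step 5: x^-=[1.0425, -2.2205, 6.2287]  P^-=[0.5095 0.0796 0.0915; 0.0796 0.4151 -0.2826; 0.0915 -0.2826 1.5400]  S=[0.9868 0.1081; 0.1081 1.0424]  K=[0.5509 0.0240; 0.1157 0.4667; 0.3033 -0.7109]  nu=[-0.9283, -0.0980]  x^+=[0.5287, -2.3736, 6.0169]  P^+=[0.2066 -0.0230 -0.0140; -0.0230 0.1632 0.0223; -0.0140 0.0223 0.9690]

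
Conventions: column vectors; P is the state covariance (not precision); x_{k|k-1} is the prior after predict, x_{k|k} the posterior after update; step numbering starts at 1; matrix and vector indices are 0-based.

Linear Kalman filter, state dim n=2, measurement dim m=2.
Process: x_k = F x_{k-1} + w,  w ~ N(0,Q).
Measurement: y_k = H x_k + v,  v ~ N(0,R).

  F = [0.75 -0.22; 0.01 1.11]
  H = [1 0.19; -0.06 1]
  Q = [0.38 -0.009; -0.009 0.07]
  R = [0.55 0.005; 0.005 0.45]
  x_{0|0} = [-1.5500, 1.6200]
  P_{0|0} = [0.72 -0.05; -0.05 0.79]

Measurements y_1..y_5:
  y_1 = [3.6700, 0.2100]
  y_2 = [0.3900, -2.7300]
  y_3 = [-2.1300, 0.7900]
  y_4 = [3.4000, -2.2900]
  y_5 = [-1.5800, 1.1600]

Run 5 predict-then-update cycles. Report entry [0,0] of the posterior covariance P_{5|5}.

step 1: x^-=[-1.5189, 1.7827]  P^-=[0.8397 -0.2380; -0.2380 1.0423]  S=[1.3369 -0.0827; -0.0827 1.5239]  K=[0.5845 -0.1576; 0.0130 0.6941]  nu=[4.8502, -1.6638]  x^+=[1.5784, 0.6910]  P^+=[0.3299 -0.0482; -0.0482 0.3095]
step 2: x^-=[1.0318, 0.7828]  P^-=[0.5964 -0.1221; -0.1221 0.4503]  S=[1.1163 -0.0660; -0.0660 0.9171]  K=[0.5055 -0.1358; -0.0033 0.4988]  nu=[-0.7905, -3.4508]  x^+=[1.1009, -0.9358]  P^+=[0.2852 -0.0415; -0.0415 0.2219]
step 3: x^-=[1.0315, -1.0277]  P^-=[0.5649 -0.0955; -0.0955 0.3426]  S=[1.0909 -0.0582; -0.0582 0.8060]  K=[0.4945 -0.1248; -0.0048 0.4317]  nu=[-2.9663, 1.8796]  x^+=[-0.6698, -0.2019]  P^+=[0.2784 -0.0370; -0.0370 0.1920]
step 4: x^-=[-0.4580, -0.2308]  P^-=[0.5581 -0.0845; -0.0845 0.3058]  S=[1.0870 -0.0539; -0.0539 0.7680]  K=[0.4927 -0.1191; -0.0042 0.4045]  nu=[3.9018, -2.0867]  x^+=[1.7130, -1.0914]  P^+=[0.2770 -0.0345; -0.0345 0.1799]
step 5: x^-=[1.5249, -1.1943]  P^-=[0.5559 -0.0795; -0.0795 0.2910]  S=[1.0862 -0.0517; -0.0517 0.7525]  K=[0.4923 -0.1162; -0.0036 0.3928]  nu=[-2.8779, 2.4458]  x^+=[-0.1762, -0.2233]  P^+=[0.2765 -0.0332; -0.0332 0.1747]

P_post[0,0] = 0.2765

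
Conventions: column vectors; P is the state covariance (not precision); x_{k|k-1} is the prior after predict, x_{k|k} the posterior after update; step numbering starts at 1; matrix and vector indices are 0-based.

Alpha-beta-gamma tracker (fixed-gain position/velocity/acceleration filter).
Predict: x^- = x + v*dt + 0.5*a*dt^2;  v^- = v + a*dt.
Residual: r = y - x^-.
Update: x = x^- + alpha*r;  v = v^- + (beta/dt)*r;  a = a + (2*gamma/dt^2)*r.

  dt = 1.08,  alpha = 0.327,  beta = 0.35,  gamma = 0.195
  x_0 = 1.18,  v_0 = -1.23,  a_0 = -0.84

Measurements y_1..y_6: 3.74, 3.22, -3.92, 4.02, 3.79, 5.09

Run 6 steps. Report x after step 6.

x_post = 4.8352

step 1: x_pred=-0.6383  r=4.3783  x^+=0.7934  v^+=-0.7183  a^+=0.6239
step 2: x_pred=0.3815  r=2.8385  x^+=1.3097  v^+=0.8754  a^+=1.5730
step 3: x_pred=3.1725  r=-7.0925  x^+=0.8533  v^+=0.2758  a^+=-0.7985
step 4: x_pred=0.6854  r=3.3346  x^+=1.7758  v^+=0.4941  a^+=0.3165
step 5: x_pred=2.4940  r=1.2960  x^+=2.9178  v^+=1.2559  a^+=0.7498
step 6: x_pred=4.7114  r=0.3786  x^+=4.8352  v^+=2.1884  a^+=0.8764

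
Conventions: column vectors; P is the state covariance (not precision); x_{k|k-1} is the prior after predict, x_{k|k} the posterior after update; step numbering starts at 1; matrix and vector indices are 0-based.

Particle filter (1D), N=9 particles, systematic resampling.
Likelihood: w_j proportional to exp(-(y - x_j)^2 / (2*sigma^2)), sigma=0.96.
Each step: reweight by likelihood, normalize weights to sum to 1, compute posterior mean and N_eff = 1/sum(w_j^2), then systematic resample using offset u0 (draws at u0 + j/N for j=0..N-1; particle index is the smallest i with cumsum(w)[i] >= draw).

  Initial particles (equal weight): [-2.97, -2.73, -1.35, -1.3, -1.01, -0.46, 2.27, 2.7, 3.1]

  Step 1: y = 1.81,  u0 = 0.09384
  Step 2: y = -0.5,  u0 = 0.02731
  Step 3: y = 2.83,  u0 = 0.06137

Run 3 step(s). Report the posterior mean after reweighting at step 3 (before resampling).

post_mean = 2.3251

step 1: w=[0.0000, 0.0000, 0.0022, 0.0026, 0.0066, 0.0301, 0.4388, 0.3202, 0.1995]  mean=2.4525  Neff=2.9773  idx=[6, 6, 6, 6, 7, 7, 7, 8, 8]
step 2: w=[0.2058, 0.2058, 0.2058, 0.2058, 0.0511, 0.0511, 0.0511, 0.0117, 0.0117]  mean=2.3554  Neff=5.6322  idx=[0, 0, 1, 1, 2, 2, 3, 3, 5]
step 3: w=[0.1090, 0.1090, 0.1090, 0.1090, 0.1090, 0.1090, 0.1090, 0.1090, 0.1280]  mean=2.3251  Neff=8.9740  idx=[0, 1, 2, 3, 4, 5, 6, 7, 8]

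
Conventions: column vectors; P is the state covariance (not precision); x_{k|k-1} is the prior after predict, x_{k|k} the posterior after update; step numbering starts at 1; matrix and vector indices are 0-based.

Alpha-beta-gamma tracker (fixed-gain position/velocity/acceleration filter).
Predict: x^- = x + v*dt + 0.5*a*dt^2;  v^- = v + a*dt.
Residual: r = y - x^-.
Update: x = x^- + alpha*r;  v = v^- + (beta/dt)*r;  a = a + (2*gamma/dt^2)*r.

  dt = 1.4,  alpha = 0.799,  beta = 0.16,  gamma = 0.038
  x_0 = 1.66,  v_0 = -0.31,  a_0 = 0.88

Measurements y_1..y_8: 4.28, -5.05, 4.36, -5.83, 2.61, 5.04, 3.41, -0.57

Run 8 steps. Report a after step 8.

a_post = -0.3112

step 1: x_pred=2.0884  r=2.1916  x^+=3.8395  v^+=1.1725  a^+=0.9650
step 2: x_pred=6.4266  r=-11.4766  x^+=-2.7432  v^+=1.2118  a^+=0.5200
step 3: x_pred=-0.5371  r=4.8971  x^+=3.3757  v^+=2.4994  a^+=0.7099
step 4: x_pred=7.5706  r=-13.4006  x^+=-3.1365  v^+=1.9618  a^+=0.1902
step 5: x_pred=-0.2036  r=2.8136  x^+=2.0445  v^+=2.5496  a^+=0.2993
step 6: x_pred=5.9073  r=-0.8673  x^+=5.2143  v^+=2.8696  a^+=0.2657
step 7: x_pred=9.4922  r=-6.0822  x^+=4.6325  v^+=2.5465  a^+=0.0299
step 8: x_pred=8.2269  r=-8.7969  x^+=1.1982  v^+=1.5829  a^+=-0.3112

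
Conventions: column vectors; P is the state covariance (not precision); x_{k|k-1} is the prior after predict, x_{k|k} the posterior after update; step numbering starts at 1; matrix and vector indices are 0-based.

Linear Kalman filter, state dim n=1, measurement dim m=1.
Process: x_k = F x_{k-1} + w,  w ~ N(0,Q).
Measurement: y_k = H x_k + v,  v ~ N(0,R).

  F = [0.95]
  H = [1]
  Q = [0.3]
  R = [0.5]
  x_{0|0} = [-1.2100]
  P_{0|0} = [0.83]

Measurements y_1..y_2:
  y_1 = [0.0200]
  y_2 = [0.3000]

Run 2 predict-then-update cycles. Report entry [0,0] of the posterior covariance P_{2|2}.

step 1: x^-=[-1.1495]  P^-=[1.0491]  S=[1.5491]  K=[0.6772]  nu=[1.1695]  x^+=[-0.3575]  P^+=[0.3386]
step 2: x^-=[-0.3396]  P^-=[0.6056]  S=[1.1056]  K=[0.5478]  nu=[0.6396]  x^+=[0.0107]  P^+=[0.2739]

P_post[0,0] = 0.2739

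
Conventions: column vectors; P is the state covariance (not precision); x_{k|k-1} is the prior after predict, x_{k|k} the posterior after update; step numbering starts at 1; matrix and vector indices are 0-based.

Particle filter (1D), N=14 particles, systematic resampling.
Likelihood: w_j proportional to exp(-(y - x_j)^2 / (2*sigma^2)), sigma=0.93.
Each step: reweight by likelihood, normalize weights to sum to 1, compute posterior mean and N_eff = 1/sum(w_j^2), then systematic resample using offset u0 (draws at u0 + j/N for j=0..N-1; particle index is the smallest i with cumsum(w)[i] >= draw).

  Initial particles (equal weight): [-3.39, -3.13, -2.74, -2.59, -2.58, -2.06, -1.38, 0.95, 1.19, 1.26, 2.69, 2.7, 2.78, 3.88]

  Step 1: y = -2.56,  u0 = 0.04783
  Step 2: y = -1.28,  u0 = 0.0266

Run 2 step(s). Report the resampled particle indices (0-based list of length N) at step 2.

step 1: w=[0.1159, 0.1430, 0.1694, 0.1725, 0.1725, 0.1493, 0.0772, 0.0001, 0.0001, 0.0000, 0.0000, 0.0000, 0.0000, 0.0000]  mean=-2.6103  Neff=6.6516  idx=[0, 1, 1, 2, 2, 2, 3, 3, 4, 4, 4, 5, 5, 6]
step 2: w=[0.0139, 0.0251, 0.0251, 0.0530, 0.0530, 0.0530, 0.0674, 0.0674, 0.0684, 0.0684, 0.0684, 0.1279, 0.1279, 0.1808]  mean=-2.2957  Neff=10.1585  idx=[1, 3, 4, 6, 7, 8, 9, 10, 11, 11, 12, 12, 13, 13]

resampled_idx = [1, 3, 4, 6, 7, 8, 9, 10, 11, 11, 12, 12, 13, 13]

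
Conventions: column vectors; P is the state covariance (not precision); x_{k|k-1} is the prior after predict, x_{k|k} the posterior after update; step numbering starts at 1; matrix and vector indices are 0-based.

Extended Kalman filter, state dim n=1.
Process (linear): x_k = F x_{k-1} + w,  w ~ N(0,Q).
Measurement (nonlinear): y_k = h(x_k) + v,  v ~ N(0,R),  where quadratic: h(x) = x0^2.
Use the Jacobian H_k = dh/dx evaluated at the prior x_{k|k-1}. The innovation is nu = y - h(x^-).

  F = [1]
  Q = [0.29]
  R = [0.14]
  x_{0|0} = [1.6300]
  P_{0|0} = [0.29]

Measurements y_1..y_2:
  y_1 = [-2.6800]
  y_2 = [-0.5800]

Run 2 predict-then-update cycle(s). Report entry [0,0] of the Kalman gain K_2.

K[0,0] = 0.1257

step 1: x^-=[1.6300]  P^-=[0.5800]  H_jac=[3.2600]  S=[6.3040]  K=[0.2999]  nu=[-5.3369]  x^+=[0.0293]  P^+=[0.0129]
step 2: x^-=[0.0293]  P^-=[0.3029]  H_jac=[0.0585]  S=[0.1410]  K=[0.1257]  nu=[-0.5809]  x^+=[-0.0438]  P^+=[0.3007]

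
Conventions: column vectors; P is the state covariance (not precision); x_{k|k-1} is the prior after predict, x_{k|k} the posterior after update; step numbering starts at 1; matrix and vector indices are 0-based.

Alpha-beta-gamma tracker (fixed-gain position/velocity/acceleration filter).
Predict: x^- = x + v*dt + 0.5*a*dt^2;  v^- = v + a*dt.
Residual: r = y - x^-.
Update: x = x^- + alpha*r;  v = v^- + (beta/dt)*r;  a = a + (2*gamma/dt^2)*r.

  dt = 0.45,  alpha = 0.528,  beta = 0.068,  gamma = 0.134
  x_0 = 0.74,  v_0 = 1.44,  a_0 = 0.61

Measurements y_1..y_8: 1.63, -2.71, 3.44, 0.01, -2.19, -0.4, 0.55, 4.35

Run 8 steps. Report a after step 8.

step 1: x_pred=1.4498  r=0.1802  x^+=1.5449  v^+=1.7417  a^+=0.8485
step 2: x_pred=2.4146  r=-5.1246  x^+=-0.2912  v^+=1.3492  a^+=-5.9337
step 3: x_pred=-0.2848  r=3.7248  x^+=1.6819  v^+=-0.7581  a^+=-1.0040
step 4: x_pred=1.2391  r=-1.2291  x^+=0.5901  v^+=-1.3956  a^+=-2.6307
step 5: x_pred=-0.3043  r=-1.8857  x^+=-1.2999  v^+=-2.8644  a^+=-5.1263
step 6: x_pred=-3.1080  r=2.7080  x^+=-1.6782  v^+=-4.7621  a^+=-1.5425
step 7: x_pred=-3.9773  r=4.5273  x^+=-1.5869  v^+=-4.7720  a^+=4.4491
step 8: x_pred=-3.2838  r=7.6338  x^+=0.7468  v^+=-1.6164  a^+=14.5522

a_post = 14.5522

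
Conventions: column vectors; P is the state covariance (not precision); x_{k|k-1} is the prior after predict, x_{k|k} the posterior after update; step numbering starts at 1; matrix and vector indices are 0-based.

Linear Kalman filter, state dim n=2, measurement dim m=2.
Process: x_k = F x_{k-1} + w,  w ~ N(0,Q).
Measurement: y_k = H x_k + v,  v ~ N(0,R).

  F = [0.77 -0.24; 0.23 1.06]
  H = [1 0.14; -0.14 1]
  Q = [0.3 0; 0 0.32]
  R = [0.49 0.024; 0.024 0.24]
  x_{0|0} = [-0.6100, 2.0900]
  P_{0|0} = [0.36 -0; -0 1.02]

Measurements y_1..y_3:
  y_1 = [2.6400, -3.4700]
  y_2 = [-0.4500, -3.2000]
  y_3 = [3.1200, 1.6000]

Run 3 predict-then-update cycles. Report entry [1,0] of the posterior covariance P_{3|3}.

P_post[1,0] = 0.0207

step 1: x^-=[-0.9713, 2.0751]  P^-=[0.5722 -0.1957; -0.1957 1.4851]  S=[1.0365 -0.0401; -0.0401 1.7911]  K=[0.5201 -0.1424; 0.0445 0.8454]  nu=[3.3208, -5.6811]  x^+=[1.5646, -2.5803]  P^+=[0.2496 0.0133; 0.0133 0.2058]
step 2: x^-=[1.8240, -2.3753]  P^-=[0.4549 0.0019; 0.0019 0.5709]  S=[0.9567 0.0421; 0.0421 0.8193]  K=[0.4802 -0.1001; 0.0550 0.6937]  nu=[-1.9415, -0.5694]  x^+=[0.9487, -2.8770]  P^+=[0.2301 0.0197; 0.0197 0.1706]
step 3: x^-=[1.4210, -2.8315]  P^-=[0.4390 0.0124; 0.0124 0.5334]  S=[0.9429 0.0494; 0.0494 0.7786]  K=[0.4723 -0.0930; 0.0568 0.6793]  nu=[2.0955, 4.6304]  x^+=[1.9801, 0.4330]  P^+=[0.2263 0.0207; 0.0207 0.1673]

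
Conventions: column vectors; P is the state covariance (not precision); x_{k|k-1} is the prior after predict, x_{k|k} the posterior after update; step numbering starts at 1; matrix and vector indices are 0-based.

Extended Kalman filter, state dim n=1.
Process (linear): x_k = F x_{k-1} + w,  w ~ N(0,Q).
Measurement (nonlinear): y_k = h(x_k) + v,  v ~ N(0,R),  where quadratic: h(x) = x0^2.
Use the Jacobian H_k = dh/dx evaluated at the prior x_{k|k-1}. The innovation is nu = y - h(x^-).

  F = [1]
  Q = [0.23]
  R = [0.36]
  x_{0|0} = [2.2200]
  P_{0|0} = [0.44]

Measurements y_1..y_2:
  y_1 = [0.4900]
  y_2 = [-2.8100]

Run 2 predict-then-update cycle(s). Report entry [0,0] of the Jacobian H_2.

H_jac[0,0] = 2.4938

step 1: x^-=[2.2200]  P^-=[0.6700]  H_jac=[4.4400]  S=[13.5681]  K=[0.2192]  nu=[-4.4384]  x^+=[1.2469]  P^+=[0.0178]
step 2: x^-=[1.2469]  P^-=[0.2478]  H_jac=[2.4938]  S=[1.9009]  K=[0.3251]  nu=[-4.3647]  x^+=[-0.1719]  P^+=[0.0469]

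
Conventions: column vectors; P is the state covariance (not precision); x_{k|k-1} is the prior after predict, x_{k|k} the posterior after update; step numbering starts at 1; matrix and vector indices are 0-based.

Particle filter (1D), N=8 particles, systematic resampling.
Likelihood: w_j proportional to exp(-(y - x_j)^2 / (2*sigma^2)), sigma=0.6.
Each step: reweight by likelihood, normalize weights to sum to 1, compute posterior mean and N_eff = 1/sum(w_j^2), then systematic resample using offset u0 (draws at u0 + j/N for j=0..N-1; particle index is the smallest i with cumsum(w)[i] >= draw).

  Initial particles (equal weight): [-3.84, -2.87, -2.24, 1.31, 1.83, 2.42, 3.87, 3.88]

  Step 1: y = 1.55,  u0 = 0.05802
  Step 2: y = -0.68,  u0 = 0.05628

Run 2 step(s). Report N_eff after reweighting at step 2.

N_eff = 3.3124

step 1: w=[0.0000, 0.0000, 0.0000, 0.4253, 0.4132, 0.1610, 0.0003, 0.0002]  mean=1.7049  Neff=2.6489  idx=[3, 3, 3, 4, 4, 4, 4, 5]
step 2: w=[0.3169, 0.3169, 0.3169, 0.0123, 0.0123, 0.0123, 0.0123, 0.0001]  mean=1.3357  Neff=3.3124  idx=[0, 0, 0, 1, 1, 2, 2, 2]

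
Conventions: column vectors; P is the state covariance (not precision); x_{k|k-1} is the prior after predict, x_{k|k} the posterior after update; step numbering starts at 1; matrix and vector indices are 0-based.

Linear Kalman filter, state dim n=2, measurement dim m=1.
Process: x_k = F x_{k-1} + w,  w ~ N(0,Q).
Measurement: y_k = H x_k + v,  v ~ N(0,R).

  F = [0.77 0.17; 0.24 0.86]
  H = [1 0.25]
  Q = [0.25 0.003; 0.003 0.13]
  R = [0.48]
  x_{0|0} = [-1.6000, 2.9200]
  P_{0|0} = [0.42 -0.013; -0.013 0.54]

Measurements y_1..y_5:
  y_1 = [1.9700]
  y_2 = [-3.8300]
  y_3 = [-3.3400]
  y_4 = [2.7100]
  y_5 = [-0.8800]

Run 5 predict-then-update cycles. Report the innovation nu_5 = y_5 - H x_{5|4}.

innov = [-1.3550]

step 1: x^-=[-0.7356, 2.1272]  P^-=[0.5112 0.1504; 0.1504 0.5482]  S=[1.1007]  K=[0.4986; 0.2612]  nu=[2.1738]  x^+=[0.3483, 2.6949]  P^+=[0.2376 0.0071; 0.0071 0.4731]
step 2: x^-=[0.7263, 2.4012]  P^-=[0.4064 0.1211; 0.1211 0.4965]  S=[0.9779]  K=[0.4465; 0.2507]  nu=[-5.1566]  x^+=[-1.5761, 1.1084]  P^+=[0.2114 0.0116; 0.0116 0.4351]
step 3: x^-=[-1.0252, 0.5750]  P^-=[0.3910 0.1138; 0.1138 0.4687]  S=[0.9572]  K=[0.4382; 0.2413]  nu=[-2.4586]  x^+=[-2.1025, -0.0184]  P^+=[0.2072 0.0126; 0.0126 0.4130]
step 4: x^-=[-1.6220, -0.5204]  P^-=[0.3881 0.1105; 0.1105 0.4526]  S=[0.9516]  K=[0.4368; 0.2350]  nu=[4.4621]  x^+=[0.3272, 0.5283]  P^+=[0.2065 0.0128; 0.0128 0.4000]
step 5: x^-=[0.3418, 0.5329]  P^-=[0.3873 0.1086; 0.1086 0.4430]  S=[0.9493]  K=[0.4366; 0.2311]  nu=[-1.3550]  x^+=[-0.2498, 0.2198]  P^+=[0.2064 0.0129; 0.0129 0.3923]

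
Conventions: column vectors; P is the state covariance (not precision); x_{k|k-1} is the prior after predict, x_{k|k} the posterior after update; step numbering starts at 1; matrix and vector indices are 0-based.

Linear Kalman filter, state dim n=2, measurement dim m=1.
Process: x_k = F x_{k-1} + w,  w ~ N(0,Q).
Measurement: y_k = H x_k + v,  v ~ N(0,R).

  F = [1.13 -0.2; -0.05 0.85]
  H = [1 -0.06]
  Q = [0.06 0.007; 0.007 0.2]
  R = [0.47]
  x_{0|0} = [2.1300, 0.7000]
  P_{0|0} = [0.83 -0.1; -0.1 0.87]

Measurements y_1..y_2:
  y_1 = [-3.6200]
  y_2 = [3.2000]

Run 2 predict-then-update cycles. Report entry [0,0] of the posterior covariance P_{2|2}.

step 1: x^-=[2.2669, 0.4885]  P^-=[1.1998 -0.2848; -0.2848 0.8391]  S=[1.7070]  K=[0.7129; -0.1964]  nu=[-5.8576]  x^+=[-1.9089, 1.6387]  P^+=[0.3323 -0.0459; -0.0459 0.7733]
step 2: x^-=[-2.4848, 1.4883]  P^-=[0.5360 -0.1878; -0.1878 0.7635]  S=[1.0313]  K=[0.5307; -0.2265]  nu=[5.7741]  x^+=[0.5793, 0.1805]  P^+=[0.2456 -0.0638; -0.0638 0.7106]

P_post[0,0] = 0.2456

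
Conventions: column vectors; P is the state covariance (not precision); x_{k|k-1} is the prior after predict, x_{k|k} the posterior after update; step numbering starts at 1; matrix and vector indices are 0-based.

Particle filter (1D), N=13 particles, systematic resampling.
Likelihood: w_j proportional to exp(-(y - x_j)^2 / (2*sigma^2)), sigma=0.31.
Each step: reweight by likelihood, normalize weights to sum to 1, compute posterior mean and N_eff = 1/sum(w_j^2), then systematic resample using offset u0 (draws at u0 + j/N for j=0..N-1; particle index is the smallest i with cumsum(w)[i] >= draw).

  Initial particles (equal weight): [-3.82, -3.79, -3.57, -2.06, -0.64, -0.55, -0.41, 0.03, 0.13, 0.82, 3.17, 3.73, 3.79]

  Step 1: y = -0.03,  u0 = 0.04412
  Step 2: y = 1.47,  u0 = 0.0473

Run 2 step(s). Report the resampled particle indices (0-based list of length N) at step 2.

step 1: w=[0.0000, 0.0000, 0.0000, 0.0000, 0.0526, 0.0894, 0.1721, 0.3581, 0.3193, 0.0085, 0.0000, 0.0000, 0.0000]  mean=-0.0942  Neff=3.6950  idx=[4, 5, 6, 6, 7, 7, 7, 7, 7, 8, 8, 8, 8]
step 2: w=[0.0000, 0.0000, 0.0000, 0.0000, 0.0455, 0.0455, 0.0455, 0.0455, 0.0455, 0.1932, 0.1932, 0.1932, 0.1932]  mean=0.1072  Neff=6.2670  idx=[5, 6, 8, 9, 9, 10, 10, 10, 11, 11, 12, 12, 12]

resampled_idx = [5, 6, 8, 9, 9, 10, 10, 10, 11, 11, 12, 12, 12]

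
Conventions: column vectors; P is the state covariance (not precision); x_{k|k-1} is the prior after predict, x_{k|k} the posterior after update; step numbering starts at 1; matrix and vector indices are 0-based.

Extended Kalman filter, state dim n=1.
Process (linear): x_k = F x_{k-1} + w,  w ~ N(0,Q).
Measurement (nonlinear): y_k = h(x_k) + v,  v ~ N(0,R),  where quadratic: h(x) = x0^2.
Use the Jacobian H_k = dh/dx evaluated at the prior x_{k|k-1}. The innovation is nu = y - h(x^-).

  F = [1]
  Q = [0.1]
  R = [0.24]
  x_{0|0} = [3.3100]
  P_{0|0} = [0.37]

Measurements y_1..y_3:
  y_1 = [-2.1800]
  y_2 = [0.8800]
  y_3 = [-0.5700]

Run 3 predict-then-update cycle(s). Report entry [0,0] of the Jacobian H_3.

step 1: x^-=[3.3100]  P^-=[0.4700]  H_jac=[6.6200]  S=[20.8375]  K=[0.1493]  nu=[-13.1361]  x^+=[1.3485]  P^+=[0.0054]
step 2: x^-=[1.3485]  P^-=[0.1054]  H_jac=[2.6971]  S=[1.0068]  K=[0.2824]  nu=[-0.9386]  x^+=[1.0835]  P^+=[0.0251]
step 3: x^-=[1.0835]  P^-=[0.1251]  H_jac=[2.1670]  S=[0.8276]  K=[0.3276]  nu=[-1.7440]  x^+=[0.5121]  P^+=[0.0363]

H_jac[0,0] = 2.1670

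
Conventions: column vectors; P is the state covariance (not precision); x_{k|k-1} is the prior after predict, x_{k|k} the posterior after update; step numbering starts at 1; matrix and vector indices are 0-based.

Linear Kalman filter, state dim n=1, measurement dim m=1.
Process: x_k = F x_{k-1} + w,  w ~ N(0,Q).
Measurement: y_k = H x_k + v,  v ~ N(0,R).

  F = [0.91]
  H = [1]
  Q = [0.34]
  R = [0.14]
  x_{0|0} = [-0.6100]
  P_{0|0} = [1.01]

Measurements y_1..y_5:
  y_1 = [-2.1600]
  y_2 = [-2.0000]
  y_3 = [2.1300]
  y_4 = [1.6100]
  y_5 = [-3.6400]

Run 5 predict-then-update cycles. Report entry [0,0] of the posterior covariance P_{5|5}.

P_post[0,0] = 0.1055

step 1: x^-=[-0.5551]  P^-=[1.1764]  S=[1.3164]  K=[0.8936]  nu=[-1.6049]  x^+=[-1.9893]  P^+=[0.1251]
step 2: x^-=[-1.8103]  P^-=[0.4436]  S=[0.5836]  K=[0.7601]  nu=[-0.1897]  x^+=[-1.9545]  P^+=[0.1064]
step 3: x^-=[-1.7786]  P^-=[0.4281]  S=[0.5681]  K=[0.7536]  nu=[3.9086]  x^+=[1.1668]  P^+=[0.1055]
step 4: x^-=[1.0618]  P^-=[0.4274]  S=[0.5674]  K=[0.7532]  nu=[0.5482]  x^+=[1.4747]  P^+=[0.1055]
step 5: x^-=[1.3420]  P^-=[0.4273]  S=[0.5673]  K=[0.7532]  nu=[-4.9820]  x^+=[-2.4106]  P^+=[0.1055]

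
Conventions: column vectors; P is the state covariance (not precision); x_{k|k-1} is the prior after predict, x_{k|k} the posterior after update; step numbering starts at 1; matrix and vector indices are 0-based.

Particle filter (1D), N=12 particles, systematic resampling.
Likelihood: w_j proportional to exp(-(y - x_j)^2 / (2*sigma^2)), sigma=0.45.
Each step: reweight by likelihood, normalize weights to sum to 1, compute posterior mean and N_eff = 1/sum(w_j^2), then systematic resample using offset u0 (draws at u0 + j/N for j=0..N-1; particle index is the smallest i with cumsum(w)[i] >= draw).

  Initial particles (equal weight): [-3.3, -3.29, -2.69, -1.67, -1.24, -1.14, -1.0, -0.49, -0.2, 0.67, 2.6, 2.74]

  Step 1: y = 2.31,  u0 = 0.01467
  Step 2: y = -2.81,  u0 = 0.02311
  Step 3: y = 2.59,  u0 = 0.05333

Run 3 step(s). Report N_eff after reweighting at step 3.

N_eff = 12.0000

step 1: w=[0.0000, 0.0000, 0.0000, 0.0000, 0.0000, 0.0000, 0.0000, 0.0000, 0.0000, 0.0009, 0.5614, 0.4377]  mean=2.6595  Neff=1.9734  idx=[10, 10, 10, 10, 10, 10, 10, 11, 11, 11, 11, 11]
step 2: w=[0.1406, 0.1406, 0.1406, 0.1406, 0.1406, 0.1406, 0.1406, 0.0032, 0.0032, 0.0032, 0.0032, 0.0032]  mean=2.6022  Neff=7.2254  idx=[0, 0, 1, 1, 2, 3, 3, 4, 4, 5, 6, 6]
step 3: w=[0.0833, 0.0833, 0.0833, 0.0833, 0.0833, 0.0833, 0.0833, 0.0833, 0.0833, 0.0833, 0.0833, 0.0833]  mean=2.6000  Neff=12.0000  idx=[0, 1, 2, 3, 4, 5, 6, 7, 8, 9, 10, 11]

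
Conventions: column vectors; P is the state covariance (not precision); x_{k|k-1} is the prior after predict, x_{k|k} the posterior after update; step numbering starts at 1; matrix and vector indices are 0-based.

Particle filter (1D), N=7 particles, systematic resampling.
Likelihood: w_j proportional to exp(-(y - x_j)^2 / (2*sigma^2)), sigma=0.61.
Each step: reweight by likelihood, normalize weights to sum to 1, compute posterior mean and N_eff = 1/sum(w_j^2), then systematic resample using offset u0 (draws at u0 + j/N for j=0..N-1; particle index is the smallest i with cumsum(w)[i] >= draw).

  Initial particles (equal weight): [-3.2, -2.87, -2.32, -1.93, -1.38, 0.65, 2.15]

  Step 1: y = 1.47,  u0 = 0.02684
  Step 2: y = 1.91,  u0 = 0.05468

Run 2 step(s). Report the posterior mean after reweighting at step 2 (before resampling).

post_mean = 2.0186

step 1: w=[0.0000, 0.0000, 0.0000, 0.0000, 0.0000, 0.4299, 0.5701]  mean=1.5051  Neff=1.9615  idx=[5, 5, 5, 6, 6, 6, 6]
step 2: w=[0.0292, 0.0292, 0.0292, 0.2281, 0.2281, 0.2281, 0.2281]  mean=2.0186  Neff=4.7464  idx=[1, 3, 4, 4, 5, 5, 6]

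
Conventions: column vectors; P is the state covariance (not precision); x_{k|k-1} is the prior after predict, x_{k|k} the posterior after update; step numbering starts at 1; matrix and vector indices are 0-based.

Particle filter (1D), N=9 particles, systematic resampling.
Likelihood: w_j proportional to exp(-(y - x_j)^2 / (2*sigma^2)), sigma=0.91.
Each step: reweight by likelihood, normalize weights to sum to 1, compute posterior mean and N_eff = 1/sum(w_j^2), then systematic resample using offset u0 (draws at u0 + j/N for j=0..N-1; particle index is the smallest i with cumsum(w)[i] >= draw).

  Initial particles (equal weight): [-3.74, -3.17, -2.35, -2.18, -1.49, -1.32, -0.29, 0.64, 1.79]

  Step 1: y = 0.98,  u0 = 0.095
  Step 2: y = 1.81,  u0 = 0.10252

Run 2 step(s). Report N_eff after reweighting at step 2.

step 1: w=[0.0000, 0.0000, 0.0006, 0.0012, 0.0122, 0.0200, 0.1839, 0.4543, 0.3278]  mean=0.7755  Neff=2.8720  idx=[6, 6, 7, 7, 7, 7, 8, 8, 8]
step 2: w=[0.0143, 0.0143, 0.0895, 0.0895, 0.0895, 0.0895, 0.2045, 0.2045, 0.2045]  mean=1.3189  Neff=6.3333  idx=[2, 4, 5, 6, 6, 7, 7, 8, 8]

N_eff = 6.3333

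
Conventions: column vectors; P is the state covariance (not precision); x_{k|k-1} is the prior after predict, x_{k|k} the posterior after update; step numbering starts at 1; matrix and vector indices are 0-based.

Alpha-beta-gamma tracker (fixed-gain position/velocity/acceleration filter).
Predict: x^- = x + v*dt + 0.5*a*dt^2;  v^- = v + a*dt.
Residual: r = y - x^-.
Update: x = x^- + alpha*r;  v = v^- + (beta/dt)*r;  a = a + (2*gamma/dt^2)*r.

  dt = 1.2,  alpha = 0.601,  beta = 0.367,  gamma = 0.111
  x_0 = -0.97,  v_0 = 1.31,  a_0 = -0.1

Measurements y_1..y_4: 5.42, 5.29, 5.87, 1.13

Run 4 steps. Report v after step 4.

step 1: x_pred=0.5300  r=4.8900  x^+=3.4689  v^+=2.6855  a^+=0.6539
step 2: x_pred=7.1623  r=-1.8723  x^+=6.0371  v^+=2.8976  a^+=0.3652
step 3: x_pred=9.7771  r=-3.9071  x^+=7.4289  v^+=2.1409  a^+=-0.2371
step 4: x_pred=9.8273  r=-8.6973  x^+=4.6002  v^+=-0.8035  a^+=-1.5779

v_post = -0.8035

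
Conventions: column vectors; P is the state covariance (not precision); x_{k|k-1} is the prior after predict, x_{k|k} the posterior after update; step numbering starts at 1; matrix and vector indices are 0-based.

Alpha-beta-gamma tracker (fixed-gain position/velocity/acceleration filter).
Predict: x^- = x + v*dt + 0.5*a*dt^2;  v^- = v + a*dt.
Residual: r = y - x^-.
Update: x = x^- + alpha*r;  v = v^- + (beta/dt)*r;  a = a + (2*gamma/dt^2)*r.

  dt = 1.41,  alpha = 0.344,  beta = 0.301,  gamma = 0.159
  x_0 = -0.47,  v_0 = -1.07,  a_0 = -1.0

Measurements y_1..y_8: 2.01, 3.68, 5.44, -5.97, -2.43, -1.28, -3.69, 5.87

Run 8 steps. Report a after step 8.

step 1: x_pred=-2.9727  r=4.9827  x^+=-1.2587  v^+=-1.4163  a^+=-0.2030
step 2: x_pred=-3.4575  r=7.1375  x^+=-1.0022  v^+=-0.1789  a^+=0.9386
step 3: x_pred=-0.3213  r=5.7613  x^+=1.6606  v^+=2.3745  a^+=1.8602
step 4: x_pred=6.8578  r=-12.8278  x^+=2.4450  v^+=2.2590  a^+=-0.1916
step 5: x_pred=5.4397  r=-7.8697  x^+=2.7325  v^+=0.3088  a^+=-1.4504
step 6: x_pred=1.7261  r=-3.0061  x^+=0.6920  v^+=-2.3780  a^+=-1.9312
step 7: x_pred=-4.5808  r=0.8908  x^+=-4.2743  v^+=-4.9109  a^+=-1.7888
step 8: x_pred=-12.9769  r=18.8469  x^+=-6.4935  v^+=-3.4097  a^+=1.2258

a_post = 1.2258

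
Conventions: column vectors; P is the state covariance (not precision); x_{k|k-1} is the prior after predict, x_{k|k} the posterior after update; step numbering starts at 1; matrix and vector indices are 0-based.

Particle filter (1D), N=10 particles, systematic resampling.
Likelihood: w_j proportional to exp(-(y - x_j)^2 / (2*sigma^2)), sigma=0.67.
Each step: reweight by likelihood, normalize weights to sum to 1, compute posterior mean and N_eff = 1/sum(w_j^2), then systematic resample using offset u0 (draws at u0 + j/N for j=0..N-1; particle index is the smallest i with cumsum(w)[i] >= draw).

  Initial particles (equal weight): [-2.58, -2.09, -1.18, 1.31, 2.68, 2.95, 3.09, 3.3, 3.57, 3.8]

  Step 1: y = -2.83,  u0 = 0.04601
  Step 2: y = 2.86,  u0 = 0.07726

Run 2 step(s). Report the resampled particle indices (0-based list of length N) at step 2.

step 1: w=[0.6119, 0.3565, 0.0316, 0.0000, 0.0000, 0.0000, 0.0000, 0.0000, 0.0000, 0.0000]  mean=-2.3611  Neff=1.9900  idx=[0, 0, 0, 0, 0, 0, 1, 1, 1, 1]
step 2: w=[0.0009, 0.0009, 0.0009, 0.0009, 0.0009, 0.0009, 0.2487, 0.2487, 0.2487, 0.2487]  mean=-2.0925  Neff=4.0414  idx=[6, 6, 7, 7, 7, 8, 8, 9, 9, 9]

resampled_idx = [6, 6, 7, 7, 7, 8, 8, 9, 9, 9]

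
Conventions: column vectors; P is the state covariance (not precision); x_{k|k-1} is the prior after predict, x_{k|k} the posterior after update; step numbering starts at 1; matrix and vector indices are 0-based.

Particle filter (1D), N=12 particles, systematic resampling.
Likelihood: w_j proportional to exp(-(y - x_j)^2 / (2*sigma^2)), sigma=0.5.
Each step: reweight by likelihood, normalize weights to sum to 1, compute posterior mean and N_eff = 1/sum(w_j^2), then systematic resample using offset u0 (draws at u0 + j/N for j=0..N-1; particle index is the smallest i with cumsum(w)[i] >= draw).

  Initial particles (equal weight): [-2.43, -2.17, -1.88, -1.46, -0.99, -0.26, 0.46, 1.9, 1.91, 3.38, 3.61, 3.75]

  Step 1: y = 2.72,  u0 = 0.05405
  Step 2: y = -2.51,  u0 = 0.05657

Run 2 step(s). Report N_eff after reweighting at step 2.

N_eff = 4.9617

step 1: w=[0.0000, 0.0000, 0.0000, 0.0000, 0.0000, 0.0000, 0.0000, 0.2047, 0.2115, 0.3287, 0.1611, 0.0941]  mean=2.8380  Neff=4.3588  idx=[7, 7, 8, 8, 8, 9, 9, 9, 9, 10, 10, 11]
step 2: w=[0.2215, 0.2215, 0.1857, 0.1857, 0.1857, 0.0000, 0.0000, 0.0000, 0.0000, 0.0000, 0.0000, 0.0000]  mean=1.9056  Neff=4.9617  idx=[0, 0, 1, 1, 1, 2, 2, 3, 3, 3, 4, 4]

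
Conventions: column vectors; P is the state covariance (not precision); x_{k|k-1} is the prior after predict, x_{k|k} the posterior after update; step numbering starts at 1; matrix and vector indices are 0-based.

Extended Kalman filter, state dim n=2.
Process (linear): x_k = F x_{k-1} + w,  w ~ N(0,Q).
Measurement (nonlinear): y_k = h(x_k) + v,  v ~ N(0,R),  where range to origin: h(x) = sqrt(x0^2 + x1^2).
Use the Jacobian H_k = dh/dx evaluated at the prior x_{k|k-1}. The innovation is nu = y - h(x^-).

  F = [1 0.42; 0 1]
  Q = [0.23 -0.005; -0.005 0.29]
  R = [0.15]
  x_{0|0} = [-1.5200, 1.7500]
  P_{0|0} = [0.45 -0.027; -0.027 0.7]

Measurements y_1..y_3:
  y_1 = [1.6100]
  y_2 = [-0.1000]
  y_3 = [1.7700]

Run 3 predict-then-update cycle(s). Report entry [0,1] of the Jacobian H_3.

H_jac[0,1] = 0.2054

step 1: x^-=[-0.7850, 1.7500]  P^-=[0.7808 0.2620; 0.2620 0.9900]  H_jac=[-0.4093 0.9124]  S=[0.9093]  K=[-0.0885; 0.8755]  nu=[-0.3080]  x^+=[-0.7577, 1.4804]  P^+=[0.7737 0.3325; 0.3325 0.2931]
step 2: x^-=[-0.1360, 1.4804]  P^-=[1.3347 0.4506; 0.4506 0.5831]  H_jac=[-0.0915 0.9958]  S=[0.6573]  K=[0.4969; 0.8207]  nu=[-1.5866]  x^+=[-0.9244, 0.1783]  P^+=[1.1724 0.1825; 0.1825 0.1404]
step 3: x^-=[-0.8495, 0.1783]  P^-=[1.5805 0.2365; 0.2365 0.4304]  H_jac=[-0.9787 0.2054]  S=[1.5869]  K=[-0.9441; -0.0902]  nu=[0.9020]  x^+=[-1.7011, 0.0970]  P^+=[0.1660 0.1014; 0.1014 0.4175]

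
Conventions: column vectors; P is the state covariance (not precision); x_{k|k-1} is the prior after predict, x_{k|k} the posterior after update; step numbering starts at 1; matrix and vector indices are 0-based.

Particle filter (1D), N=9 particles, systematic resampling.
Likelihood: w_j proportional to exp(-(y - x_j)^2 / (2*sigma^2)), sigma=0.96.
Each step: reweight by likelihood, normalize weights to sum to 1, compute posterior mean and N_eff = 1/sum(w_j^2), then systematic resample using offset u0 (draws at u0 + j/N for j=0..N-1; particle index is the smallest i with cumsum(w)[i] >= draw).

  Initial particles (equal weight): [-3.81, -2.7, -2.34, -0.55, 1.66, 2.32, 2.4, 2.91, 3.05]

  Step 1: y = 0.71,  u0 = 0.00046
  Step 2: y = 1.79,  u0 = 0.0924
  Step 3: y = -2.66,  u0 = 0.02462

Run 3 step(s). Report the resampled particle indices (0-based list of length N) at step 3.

resampled_idx = [0, 0, 1, 1, 2, 2, 3, 4, 4]

step 1: w=[0.0000, 0.0011, 0.0040, 0.2601, 0.3772, 0.1508, 0.1307, 0.0445, 0.0316]  mean=1.3602  Neff=3.9564  idx=[1, 3, 3, 4, 4, 4, 5, 5, 6]
step 2: w=[0.0000, 0.0091, 0.0091, 0.1766, 0.1766, 0.1766, 0.1531, 0.1531, 0.1457]  mean=1.9294  Neff=6.1786  idx=[3, 4, 4, 5, 5, 6, 7, 8, 8]
step 3: w=[0.1954, 0.1954, 0.1954, 0.1954, 0.1954, 0.0070, 0.0070, 0.0045, 0.0045]  mean=1.6759  Neff=5.2347  idx=[0, 0, 1, 1, 2, 2, 3, 4, 4]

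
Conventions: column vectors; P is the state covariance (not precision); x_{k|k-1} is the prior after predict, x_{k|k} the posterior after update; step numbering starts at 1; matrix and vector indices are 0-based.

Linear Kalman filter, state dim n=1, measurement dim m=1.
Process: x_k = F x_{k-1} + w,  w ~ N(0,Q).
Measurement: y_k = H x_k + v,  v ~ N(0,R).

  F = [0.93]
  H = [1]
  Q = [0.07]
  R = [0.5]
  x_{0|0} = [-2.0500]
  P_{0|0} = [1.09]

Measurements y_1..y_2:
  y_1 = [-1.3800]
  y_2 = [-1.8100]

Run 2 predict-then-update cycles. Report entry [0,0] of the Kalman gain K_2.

step 1: x^-=[-1.9065]  P^-=[1.0127]  S=[1.5127]  K=[0.6695]  nu=[0.5265]  x^+=[-1.5540]  P^+=[0.3347]
step 2: x^-=[-1.4452]  P^-=[0.3595]  S=[0.8595]  K=[0.4183]  nu=[-0.3648]  x^+=[-1.5978]  P^+=[0.2091]

K[0,0] = 0.4183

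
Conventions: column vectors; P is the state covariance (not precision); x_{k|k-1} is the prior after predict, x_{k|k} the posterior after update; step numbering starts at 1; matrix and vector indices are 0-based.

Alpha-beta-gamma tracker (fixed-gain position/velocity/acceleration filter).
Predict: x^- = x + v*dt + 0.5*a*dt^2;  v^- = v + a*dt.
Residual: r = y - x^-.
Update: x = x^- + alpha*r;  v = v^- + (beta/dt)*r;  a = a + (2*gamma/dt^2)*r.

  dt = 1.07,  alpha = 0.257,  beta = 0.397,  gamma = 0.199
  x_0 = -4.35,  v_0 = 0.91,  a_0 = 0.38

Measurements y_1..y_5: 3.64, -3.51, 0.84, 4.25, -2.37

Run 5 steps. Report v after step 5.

step 1: x_pred=-3.1588  r=6.7988  x^+=-1.4115  v^+=3.8391  a^+=2.7434
step 2: x_pred=4.2669  r=-7.7769  x^+=2.2682  v^+=3.8892  a^+=0.0400
step 3: x_pred=6.4525  r=-5.6125  x^+=5.0101  v^+=1.8496  a^+=-1.9111
step 4: x_pred=5.8951  r=-1.6451  x^+=5.4723  v^+=-0.8057  a^+=-2.4830
step 5: x_pred=3.1888  r=-5.5588  x^+=1.7602  v^+=-5.5250  a^+=-4.4154

v_post = -5.5250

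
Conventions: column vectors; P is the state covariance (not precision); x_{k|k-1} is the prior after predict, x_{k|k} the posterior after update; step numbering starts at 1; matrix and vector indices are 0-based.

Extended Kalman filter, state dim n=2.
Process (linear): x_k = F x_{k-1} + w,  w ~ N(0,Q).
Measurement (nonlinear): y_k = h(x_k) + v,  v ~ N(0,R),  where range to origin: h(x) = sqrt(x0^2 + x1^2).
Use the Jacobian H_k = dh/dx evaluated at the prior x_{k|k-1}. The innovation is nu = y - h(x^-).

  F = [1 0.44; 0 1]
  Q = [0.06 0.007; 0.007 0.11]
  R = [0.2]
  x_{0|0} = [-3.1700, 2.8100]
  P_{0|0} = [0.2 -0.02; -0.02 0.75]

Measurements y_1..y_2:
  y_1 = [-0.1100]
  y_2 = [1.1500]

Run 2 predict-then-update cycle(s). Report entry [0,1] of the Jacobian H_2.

H_jac[0,1] = -0.1013

step 1: x^-=[-1.9336, 2.8100]  P^-=[0.3876 0.3170; 0.3170 0.8600]  H_jac=[-0.5669 0.8238]  S=[0.6121]  K=[0.0677; 0.8638]  nu=[-3.5210]  x^+=[-2.1719, -0.2316]  P^+=[0.3848 0.2812; 0.2812 0.4032]
step 2: x^-=[-2.2738, -0.2316]  P^-=[0.7703 0.4656; 0.4656 0.5132]  H_jac=[-0.9949 -0.1013]  S=[1.0616]  K=[-0.7664; -0.4854]  nu=[-1.1355]  x^+=[-1.4035, 0.3196]  P^+=[0.1469 0.0708; 0.0708 0.2632]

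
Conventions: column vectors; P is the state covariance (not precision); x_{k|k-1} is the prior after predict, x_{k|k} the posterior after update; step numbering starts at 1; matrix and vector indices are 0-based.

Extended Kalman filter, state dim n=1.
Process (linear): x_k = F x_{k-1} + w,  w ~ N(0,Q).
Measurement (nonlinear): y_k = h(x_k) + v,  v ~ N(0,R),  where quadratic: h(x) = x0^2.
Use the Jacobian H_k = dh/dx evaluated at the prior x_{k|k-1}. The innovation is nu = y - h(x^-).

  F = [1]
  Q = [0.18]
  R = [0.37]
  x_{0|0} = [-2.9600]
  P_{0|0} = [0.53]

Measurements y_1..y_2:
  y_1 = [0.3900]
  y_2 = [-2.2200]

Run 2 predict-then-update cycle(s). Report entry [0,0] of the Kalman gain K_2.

K[0,0] = -0.2664

step 1: x^-=[-2.9600]  P^-=[0.7100]  H_jac=[-5.9200]  S=[25.2529]  K=[-0.1664]  nu=[-8.3716]  x^+=[-1.5666]  P^+=[0.0104]
step 2: x^-=[-1.5666]  P^-=[0.1904]  H_jac=[-3.1332]  S=[2.2392]  K=[-0.2664]  nu=[-4.6742]  x^+=[-0.3213]  P^+=[0.0315]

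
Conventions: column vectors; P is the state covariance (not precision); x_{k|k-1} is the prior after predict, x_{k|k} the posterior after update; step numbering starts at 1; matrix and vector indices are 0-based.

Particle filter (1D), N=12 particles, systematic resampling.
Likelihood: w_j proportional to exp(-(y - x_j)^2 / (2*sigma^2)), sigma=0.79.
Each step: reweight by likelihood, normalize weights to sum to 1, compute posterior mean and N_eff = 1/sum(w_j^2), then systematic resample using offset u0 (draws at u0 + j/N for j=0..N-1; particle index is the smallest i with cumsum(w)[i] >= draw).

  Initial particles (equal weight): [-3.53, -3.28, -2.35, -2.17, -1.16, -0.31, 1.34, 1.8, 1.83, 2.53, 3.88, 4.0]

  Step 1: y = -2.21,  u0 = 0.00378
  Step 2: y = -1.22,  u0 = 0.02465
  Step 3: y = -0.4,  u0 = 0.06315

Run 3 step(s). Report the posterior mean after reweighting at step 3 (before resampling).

post_mean = -1.5311

step 1: w=[0.0799, 0.1289, 0.3176, 0.3222, 0.1334, 0.0179, 0.0000, 0.0000, 0.0000, 0.0000, 0.0000, 0.0000]  mean=-2.3109  Neff=4.0675  idx=[0, 1, 1, 2, 2, 2, 2, 3, 3, 3, 3, 4]
step 2: w=[0.0031, 0.0075, 0.0075, 0.0807, 0.0807, 0.0807, 0.0807, 0.1089, 0.1089, 0.1089, 0.1089, 0.2237]  mean=-2.0230  Neff=8.0893  idx=[3, 4, 5, 6, 7, 7, 8, 9, 10, 10, 11, 11]
step 3: w=[0.0245, 0.0245, 0.0245, 0.0245, 0.0420, 0.0420, 0.0420, 0.0420, 0.0420, 0.0420, 0.3250, 0.3250]  mean=-1.5311  Neff=4.4589  idx=[2, 5, 7, 9, 10, 10, 10, 10, 11, 11, 11, 11]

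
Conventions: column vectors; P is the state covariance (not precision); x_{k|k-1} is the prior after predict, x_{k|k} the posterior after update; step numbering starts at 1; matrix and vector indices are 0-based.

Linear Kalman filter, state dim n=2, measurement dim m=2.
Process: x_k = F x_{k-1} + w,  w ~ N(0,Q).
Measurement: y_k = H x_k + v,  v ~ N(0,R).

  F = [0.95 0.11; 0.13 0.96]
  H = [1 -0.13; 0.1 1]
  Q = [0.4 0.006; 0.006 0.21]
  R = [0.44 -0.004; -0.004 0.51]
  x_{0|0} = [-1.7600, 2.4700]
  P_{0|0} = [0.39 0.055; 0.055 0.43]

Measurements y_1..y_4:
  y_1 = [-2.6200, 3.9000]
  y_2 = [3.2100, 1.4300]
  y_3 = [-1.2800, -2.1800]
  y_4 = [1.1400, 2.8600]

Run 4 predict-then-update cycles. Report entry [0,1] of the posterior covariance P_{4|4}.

P_post[0,1] = 0.0234

step 1: x^-=[-1.4003, 2.1424]  P^-=[0.7687 0.1505; 0.1505 0.6266]  S=[1.1801 0.1400; 0.1400 1.1744]  K=[0.6206 0.1197; -0.0064 0.5471]  nu=[-0.9412, 1.8976]  x^+=[-1.7573, 3.1867]  P^+=[0.2766 0.0309; 0.0309 0.2760]
step 2: x^-=[-1.3189, 2.8307]  P^-=[0.6594 0.0979; 0.0979 0.4767]  S=[1.0820 0.0966; 0.0966 1.0129]  K=[0.5882 0.1057; -0.0098 0.4812]  nu=[4.8969, -1.2688]  x^+=[1.4276, 2.1723]  P^+=[0.2617 0.0254; 0.0254 0.2429]
step 3: x^-=[1.5951, 2.2710]  P^-=[0.6444 0.0875; 0.0875 0.4446]  S=[1.0692 0.0890; 0.0890 0.9786]  K=[0.5836 0.1022; -0.0109 0.4643]  nu=[-2.5799, -4.6105]  x^+=[-0.3815, 0.1584]  P^+=[0.2595 0.0238; 0.0238 0.2345]
step 4: x^-=[-0.3450, 0.1025]  P^-=[0.6420 0.0849; 0.0849 0.4364]  S=[1.0673 0.0872; 0.0872 0.9698]  K=[0.5829 0.1013; -0.0112 0.4598]  nu=[1.4984, 2.7920]  x^+=[0.8111, 1.3693]  P^+=[0.2591 0.0234; 0.0234 0.2322]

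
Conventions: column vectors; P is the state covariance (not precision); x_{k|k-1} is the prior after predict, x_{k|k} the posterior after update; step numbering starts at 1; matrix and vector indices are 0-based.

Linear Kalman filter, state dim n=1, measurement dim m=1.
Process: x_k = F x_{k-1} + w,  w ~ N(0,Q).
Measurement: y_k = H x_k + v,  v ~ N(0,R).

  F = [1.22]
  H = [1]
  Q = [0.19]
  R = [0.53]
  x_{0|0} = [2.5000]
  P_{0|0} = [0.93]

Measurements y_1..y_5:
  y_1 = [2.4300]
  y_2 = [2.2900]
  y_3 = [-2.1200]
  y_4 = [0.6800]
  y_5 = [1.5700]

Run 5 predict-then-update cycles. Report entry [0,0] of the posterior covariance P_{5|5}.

P_post[0,0] = 0.2852

step 1: x^-=[3.0500]  P^-=[1.5742]  S=[2.1042]  K=[0.7481]  nu=[-0.6200]  x^+=[2.5862]  P^+=[0.3965]
step 2: x^-=[3.1551]  P^-=[0.7802]  S=[1.3102]  K=[0.5955]  nu=[-0.8651]  x^+=[2.6400]  P^+=[0.3156]
step 3: x^-=[3.2208]  P^-=[0.6597]  S=[1.1897]  K=[0.5545]  nu=[-5.3408]  x^+=[0.2592]  P^+=[0.2939]
step 4: x^-=[0.3162]  P^-=[0.6274]  S=[1.1574]  K=[0.5421]  nu=[0.3638]  x^+=[0.5134]  P^+=[0.2873]
step 5: x^-=[0.6264]  P^-=[0.6176]  S=[1.1476]  K=[0.5382]  nu=[0.9436]  x^+=[1.1342]  P^+=[0.2852]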